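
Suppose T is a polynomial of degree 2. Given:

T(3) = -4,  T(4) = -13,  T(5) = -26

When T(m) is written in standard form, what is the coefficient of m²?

-2

Write T(m) = am² + bm + c; the 3 given values yield a linear system in the 3 coefficients.
Solving, T(m) = -2m² + 5m - 1.
The coefficient of m² is -2.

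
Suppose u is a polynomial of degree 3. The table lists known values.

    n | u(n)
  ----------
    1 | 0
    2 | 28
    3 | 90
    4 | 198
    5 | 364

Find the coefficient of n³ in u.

2

First differences: 28, 62, 108, 166. Second differences: 34, 46, 58. Third differences: 12, 12.
Level-3 differences are constant, so u has degree 3.
Fitting a degree-3 polynomial gives u(n) = 2n³ + 5n² - n - 6.
The coefficient of n³ is 2.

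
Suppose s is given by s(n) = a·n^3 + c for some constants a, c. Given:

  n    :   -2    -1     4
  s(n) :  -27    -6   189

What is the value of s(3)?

From s(-2) = -27 and s(-1) = -6: -8a + c = -27 and -1a + c = -6.
Subtracting: 7a = 21, so a = 3; then c = -27 − 3·(-8) = -3.
So s(n) = 3n³ − 3, and s(3) = 78.

78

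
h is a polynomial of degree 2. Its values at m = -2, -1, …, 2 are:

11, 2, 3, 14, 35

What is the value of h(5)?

First differences: -9, 1, 11, 21. Second differences: 10, 10, 10.
Level-2 differences are constant, so h has degree 2.
Fitting a degree-2 polynomial gives h(m) = 5m² + 6m + 3.
Then h(5) = 158.

158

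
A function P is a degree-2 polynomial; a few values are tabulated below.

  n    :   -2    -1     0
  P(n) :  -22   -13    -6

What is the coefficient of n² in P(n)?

Write P(n) = an² + bn + c; the 3 given values yield a linear system in the 3 coefficients.
Solving, P(n) = -n² + 6n - 6.
The coefficient of n² is -1.

-1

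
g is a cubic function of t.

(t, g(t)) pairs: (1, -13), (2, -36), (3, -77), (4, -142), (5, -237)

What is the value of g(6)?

-368

Write g(t) = at³ + bt² + ct + d; the 5 given values yield a linear system in the 4 coefficients.
Solving, g(t) = -t³ - 3t² - 7t - 2.
Then g(6) = -368.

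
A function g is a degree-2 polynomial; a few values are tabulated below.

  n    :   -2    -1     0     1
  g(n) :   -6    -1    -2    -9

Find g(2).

Write g(n) = an² + bn + c; the 4 given values yield a linear system in the 3 coefficients.
Solving, g(n) = -3n² - 4n - 2.
Then g(2) = -22.

-22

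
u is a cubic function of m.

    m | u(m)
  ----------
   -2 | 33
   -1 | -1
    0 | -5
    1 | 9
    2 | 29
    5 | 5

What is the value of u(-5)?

Write u(m) = am³ + bm² + cm + d; the 6 given values yield a linear system in the 4 coefficients.
Solving, u(m) = -2m³ + 9m² + 7m - 5.
Then u(-5) = 435.

435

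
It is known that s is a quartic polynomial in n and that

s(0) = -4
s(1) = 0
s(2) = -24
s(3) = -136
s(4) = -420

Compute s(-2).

Write s(n) = an^4 + bn³ + cn² + dn + e; the 5 given values yield a linear system in the 5 coefficients.
Solving, s(n) = -n^4 - 4n³ + 5n² + 4n - 4.
Then s(-2) = 24.

24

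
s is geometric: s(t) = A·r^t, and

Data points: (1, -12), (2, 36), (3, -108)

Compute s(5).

Consecutive ratio: 36/(-12) = -3, and -108/36 = -3, so r = -3.
Then A·(-3)^1 = -12 gives A = 4, and s(t) = 4·(-3)^t.
s(5) = 4·(-3)^5 = -972.

-972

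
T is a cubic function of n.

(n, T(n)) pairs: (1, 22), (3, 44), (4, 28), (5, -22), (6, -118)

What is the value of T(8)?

-496

Write T(n) = an³ + bn² + cn + d; the 5 given values yield a linear system in the 4 coefficients.
Solving, T(n) = -2n³ + 7n² + 9n + 8.
Then T(8) = -496.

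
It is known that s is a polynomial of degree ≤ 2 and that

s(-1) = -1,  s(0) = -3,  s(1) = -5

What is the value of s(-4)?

First differences: -2, -2.
Level-1 differences are constant, so s has degree 1.
Fitting a degree-1 polynomial gives s(m) = -2m - 3.
Then s(-4) = 5.

5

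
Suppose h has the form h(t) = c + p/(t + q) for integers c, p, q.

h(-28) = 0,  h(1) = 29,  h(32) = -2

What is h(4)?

-16

(h(t) − c)(t + q) = p for each data point; the three points give a linear system in c and q, then p follows.
Solving: c = -1, q = -2, p = -30, so h(t) = -1 − 30/(t − 2).
Then h(4) = -1 − 30/2 = -16.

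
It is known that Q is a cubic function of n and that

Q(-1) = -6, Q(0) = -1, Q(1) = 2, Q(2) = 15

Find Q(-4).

-153

Write Q(n) = an³ + bn² + cn + d; the 4 given values yield a linear system in the 4 coefficients.
Solving, Q(n) = 2n³ - n² + 2n - 1.
Then Q(-4) = -153.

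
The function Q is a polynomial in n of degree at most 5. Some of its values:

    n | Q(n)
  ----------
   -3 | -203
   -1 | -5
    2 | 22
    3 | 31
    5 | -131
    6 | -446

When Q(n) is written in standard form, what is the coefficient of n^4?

Write Q(n) = an^5 + bn^4 + cn³ + dn² + en + p; the 6 given values yield a linear system in the 6 coefficients.
Solving, the leading coefficient vanishes, and Q(n) = -n^4 + 4n³ - n² + 3n + 4.
The coefficient of n^4 is -1.

-1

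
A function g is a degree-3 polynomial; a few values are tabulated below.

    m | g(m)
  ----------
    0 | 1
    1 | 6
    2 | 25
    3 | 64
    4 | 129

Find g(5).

First differences: 5, 19, 39, 65. Second differences: 14, 20, 26. Third differences: 6, 6.
Level-3 differences are constant, so g has degree 3.
Fitting a degree-3 polynomial gives g(m) = m³ + 4m² + 1.
Then g(5) = 226.

226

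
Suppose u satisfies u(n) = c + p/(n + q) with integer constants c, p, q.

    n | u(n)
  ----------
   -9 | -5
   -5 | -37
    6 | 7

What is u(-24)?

1

(u(n) − c)(n + q) = p for each data point; the three points give a linear system in c and q, then p follows.
Solving: c = 3, q = 4, p = 40, so u(n) = 3 + 40/(n + 4).
Then u(-24) = 3 + 40/(-20) = 1.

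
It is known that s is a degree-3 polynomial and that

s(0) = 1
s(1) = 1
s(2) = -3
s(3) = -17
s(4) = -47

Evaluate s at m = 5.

-99

First differences: 0, -4, -14, -30. Second differences: -4, -10, -16. Third differences: -6, -6.
Level-3 differences are constant, so s has degree 3.
Fitting a degree-3 polynomial gives s(m) = -m³ + m² + 1.
Then s(5) = -99.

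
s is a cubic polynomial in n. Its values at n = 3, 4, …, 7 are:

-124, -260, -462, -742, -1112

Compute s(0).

8

Write s(n) = an³ + bn² + cn + d; the 5 given values yield a linear system in the 4 coefficients.
Solving, s(n) = -2n³ - 9n² + n + 8.
Then s(0) = 8.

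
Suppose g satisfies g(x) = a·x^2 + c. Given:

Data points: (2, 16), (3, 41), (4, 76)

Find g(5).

121

From g(2) = 16 and g(3) = 41: 4a + c = 16 and 9a + c = 41.
Subtracting: 5a = 25, so a = 5; then c = 16 − 5·4 = -4.
So g(x) = 5x² − 4, and g(5) = 121.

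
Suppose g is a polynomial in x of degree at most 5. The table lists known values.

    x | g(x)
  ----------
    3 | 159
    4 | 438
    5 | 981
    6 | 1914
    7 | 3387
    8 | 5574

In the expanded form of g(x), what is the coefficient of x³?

3

First differences: 279, 543, 933, 1473, 2187. Second differences: 264, 390, 540, 714. Third differences: 126, 150, 174. Fourth differences: 24, 24.
Level-4 differences are constant, so g has degree 4.
Fitting a degree-4 polynomial gives g(x) = x^4 + 3x³ - x² + 6.
The coefficient of x³ is 3.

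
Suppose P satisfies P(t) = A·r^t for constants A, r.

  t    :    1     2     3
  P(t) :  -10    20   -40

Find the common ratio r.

Consecutive ratio: 20/(-10) = -2, and -40/20 = -2, so r = -2.
Then A·(-2)^1 = -10 gives A = 5, and P(t) = 5·(-2)^t.

-2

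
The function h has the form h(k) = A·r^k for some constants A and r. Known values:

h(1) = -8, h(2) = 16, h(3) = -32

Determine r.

-2

Consecutive ratio: 16/(-8) = -2, and -32/16 = -2, so r = -2.
Then A·(-2)^1 = -8 gives A = 4, and h(k) = 4·(-2)^k.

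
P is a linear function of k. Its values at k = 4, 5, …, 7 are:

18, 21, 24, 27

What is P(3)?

15

First differences: 3, 3, 3.
Level-1 differences are constant, so P has degree 1.
Fitting a degree-1 polynomial gives P(k) = 3k + 6.
Then P(3) = 15.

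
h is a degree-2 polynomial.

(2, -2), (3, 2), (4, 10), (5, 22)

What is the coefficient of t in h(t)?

First differences: 4, 8, 12. Second differences: 4, 4.
Level-2 differences are constant, so h has degree 2.
Fitting a degree-2 polynomial gives h(t) = 2t² - 6t + 2.
The coefficient of t is -6.

-6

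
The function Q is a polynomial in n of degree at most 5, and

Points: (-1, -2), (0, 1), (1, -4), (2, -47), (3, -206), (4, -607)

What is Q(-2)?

Write Q(n) = an^5 + bn^4 + cn³ + dn² + en + p; the 6 given values yield a linear system in the 6 coefficients.
Solving, the leading coefficient vanishes, and Q(n) = -2n^4 - n³ - 2n² + 1.
Then Q(-2) = -31.

-31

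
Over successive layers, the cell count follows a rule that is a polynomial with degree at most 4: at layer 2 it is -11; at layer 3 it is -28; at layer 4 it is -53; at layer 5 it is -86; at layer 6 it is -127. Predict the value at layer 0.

Write the value at k as h(k).
Write h(k) = ak^4 + bk³ + ck² + dk + e; the 5 given values yield a linear system in the 5 coefficients.
Solving, the top 2 coefficients vanish, and h(k) = -4k² + 3k - 1.
Then h(0) = -1.

-1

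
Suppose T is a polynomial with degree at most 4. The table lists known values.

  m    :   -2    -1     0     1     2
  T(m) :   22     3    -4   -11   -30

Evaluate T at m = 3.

Write T(m) = am^4 + bm³ + cm² + dm + e; the 5 given values yield a linear system in the 5 coefficients.
Solving, the leading coefficient vanishes, and T(m) = -2m³ - 5m - 4.
Then T(3) = -73.

-73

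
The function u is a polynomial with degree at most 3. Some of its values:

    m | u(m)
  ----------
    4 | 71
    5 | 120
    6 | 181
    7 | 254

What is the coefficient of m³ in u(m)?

0

First differences: 49, 61, 73. Second differences: 12, 12.
Level-2 differences are constant, so u has degree 2.
Fitting a degree-2 polynomial gives u(m) = 6m² - 5m - 5.
The coefficient of m³ is 0.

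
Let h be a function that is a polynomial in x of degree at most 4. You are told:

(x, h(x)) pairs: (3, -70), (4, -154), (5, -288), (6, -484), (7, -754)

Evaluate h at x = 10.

-2128

Write h(x) = ax^4 + bx³ + cx² + dx + e; the 5 given values yield a linear system in the 5 coefficients.
Solving, the leading coefficient vanishes, and h(x) = -2x³ - x² - 3x + 2.
Then h(10) = -2128.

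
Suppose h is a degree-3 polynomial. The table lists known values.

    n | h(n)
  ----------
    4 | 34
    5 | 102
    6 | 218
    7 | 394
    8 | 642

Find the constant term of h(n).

First differences: 68, 116, 176, 248. Second differences: 48, 60, 72. Third differences: 12, 12.
Level-3 differences are constant, so h has degree 3.
Fitting a degree-3 polynomial gives h(n) = 2n³ - 6n² + 2.
The constant term is h(0) = 2.

2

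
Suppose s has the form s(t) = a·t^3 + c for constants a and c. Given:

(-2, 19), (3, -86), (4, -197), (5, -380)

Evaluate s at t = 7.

From s(-2) = 19 and s(3) = -86: -8a + c = 19 and 27a + c = -86.
Subtracting: 35a = -105, so a = -3; then c = 19 − (-3)·(-8) = -5.
So s(t) = -3t³ − 5, and s(7) = -1034.

-1034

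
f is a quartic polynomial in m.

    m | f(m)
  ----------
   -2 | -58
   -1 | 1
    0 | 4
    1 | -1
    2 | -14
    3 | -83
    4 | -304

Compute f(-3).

First differences: 59, 3, -5, -13, -69, -221. Second differences: -56, -8, -8, -56, -152. Third differences: 48, 0, -48, -96. Fourth differences: -48, -48, -48.
Level-4 differences are constant, so f has degree 4.
Fitting a degree-4 polynomial gives f(m) = -2m^4 + 4m³ - 2m² - 5m + 4.
Then f(-3) = -269.

-269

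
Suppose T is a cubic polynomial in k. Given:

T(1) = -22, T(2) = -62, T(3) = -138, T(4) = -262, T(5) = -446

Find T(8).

-1478

First differences: -40, -76, -124, -184. Second differences: -36, -48, -60. Third differences: -12, -12.
Level-3 differences are constant, so T has degree 3.
Fitting a degree-3 polynomial gives T(k) = -2k³ - 6k² - 8k - 6.
Then T(8) = -1478.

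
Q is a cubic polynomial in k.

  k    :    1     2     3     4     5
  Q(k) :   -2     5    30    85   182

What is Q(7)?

550

Write Q(k) = ak³ + bk² + ck + d; the 5 given values yield a linear system in the 4 coefficients.
Solving, Q(k) = 2k³ - 3k² + 2k - 3.
Then Q(7) = 550.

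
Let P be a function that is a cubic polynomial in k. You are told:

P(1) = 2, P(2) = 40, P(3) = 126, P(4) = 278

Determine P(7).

Write P(k) = ak³ + bk² + ck + d; the 4 given values yield a linear system in the 4 coefficients.
Solving, P(k) = 3k³ + 6k² - k - 6.
Then P(7) = 1310.

1310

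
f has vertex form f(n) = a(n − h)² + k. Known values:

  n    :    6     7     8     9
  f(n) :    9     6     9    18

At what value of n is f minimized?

7

First differences -3, 3, 9; second difference 6 = 2a, so a = 3.
Expanding, the n-coefficient is −2ah = -6h; matching it to the data gives h = 7, and then k = 6.
So f(n) = 3(n − 7)² + 6.
Hence h = 7.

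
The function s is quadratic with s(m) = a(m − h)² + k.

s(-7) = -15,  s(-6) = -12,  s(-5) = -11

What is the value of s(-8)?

-20

First differences 3, 1; second difference -2 = 2a, so a = -1.
Expanding, the m-coefficient is −2ah = 2h; matching it to the data gives h = -5, and then k = -11.
So s(m) = -1(m + 5)² − 11.
s(-8) = -1·(-3)² − 11 = -20.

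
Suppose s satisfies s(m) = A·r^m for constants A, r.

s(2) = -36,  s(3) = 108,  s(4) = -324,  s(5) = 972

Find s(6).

-2916

Consecutive ratio: 108/(-36) = -3, and -324/108 = -3, so r = -3.
Then A·(-3)^2 = -36 gives A = -4, and s(m) = -4·(-3)^m.
s(6) = -4·(-3)^6 = -2916.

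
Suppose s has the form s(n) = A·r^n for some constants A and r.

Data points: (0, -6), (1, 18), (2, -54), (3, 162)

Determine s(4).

-486

Consecutive ratio: 18/(-6) = -3, and -54/18 = -3, so r = -3.
Then A·(-3)^0 = -6 gives A = -6, and s(n) = -6·(-3)^n.
s(4) = -6·(-3)^4 = -486.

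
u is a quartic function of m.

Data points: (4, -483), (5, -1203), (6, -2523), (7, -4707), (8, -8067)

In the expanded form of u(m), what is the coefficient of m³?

0

Write u(m) = am^4 + bm³ + cm² + dm + e; the 5 given values yield a linear system in the 5 coefficients.
Solving, u(m) = -2m^4 + 2m² - 3.
The coefficient of m³ is 0.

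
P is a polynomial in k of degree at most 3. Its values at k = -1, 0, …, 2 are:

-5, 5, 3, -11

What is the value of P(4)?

First differences: 10, -2, -14. Second differences: -12, -12.
Level-2 differences are constant, so P has degree 2.
Fitting a degree-2 polynomial gives P(k) = -6k² + 4k + 5.
Then P(4) = -75.

-75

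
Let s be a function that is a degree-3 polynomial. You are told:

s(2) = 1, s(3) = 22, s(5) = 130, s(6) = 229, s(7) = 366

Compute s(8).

Write s(t) = at³ + bt² + ct + d; the 5 given values yield a linear system in the 4 coefficients.
Solving, s(t) = t³ + t² - 3t - 5.
Then s(8) = 547.

547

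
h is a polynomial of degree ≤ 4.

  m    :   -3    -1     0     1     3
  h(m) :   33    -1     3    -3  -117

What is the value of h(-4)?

107

Write h(m) = am^4 + bm³ + cm² + dm + e; the 5 given values yield a linear system in the 5 coefficients.
Solving, the leading coefficient vanishes, and h(m) = -3m³ - 5m² + 2m + 3.
Then h(-4) = 107.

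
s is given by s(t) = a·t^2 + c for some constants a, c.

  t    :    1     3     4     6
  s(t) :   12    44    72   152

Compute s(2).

24

From s(1) = 12 and s(3) = 44: 1a + c = 12 and 9a + c = 44.
Subtracting: 8a = 32, so a = 4; then c = 12 − 4·1 = 8.
So s(t) = 4t² + 8, and s(2) = 24.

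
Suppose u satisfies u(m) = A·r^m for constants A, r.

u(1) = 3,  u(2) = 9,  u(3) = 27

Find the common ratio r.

Consecutive ratio: 9/3 = 3, and 27/9 = 3, so r = 3.
Then A·3^1 = 3 gives A = 1, and u(m) = 1·3^m.

3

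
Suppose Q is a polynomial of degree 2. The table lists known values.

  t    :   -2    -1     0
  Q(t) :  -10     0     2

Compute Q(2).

Write Q(t) = at² + bt + c; the 3 given values yield a linear system in the 3 coefficients.
Solving, Q(t) = -4t² - 2t + 2.
Then Q(2) = -18.

-18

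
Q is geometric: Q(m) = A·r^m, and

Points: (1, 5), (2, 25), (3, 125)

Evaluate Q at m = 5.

3125

Consecutive ratio: 25/5 = 5, and 125/25 = 5, so r = 5.
Then A·5^1 = 5 gives A = 1, and Q(m) = 1·5^m.
Q(5) = 1·5^5 = 3125.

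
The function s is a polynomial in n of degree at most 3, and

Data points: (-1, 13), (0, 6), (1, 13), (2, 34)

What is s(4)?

118

Write s(n) = an³ + bn² + cn + d; the 4 given values yield a linear system in the 4 coefficients.
Solving, the leading coefficient vanishes, and s(n) = 7n² + 6.
Then s(4) = 118.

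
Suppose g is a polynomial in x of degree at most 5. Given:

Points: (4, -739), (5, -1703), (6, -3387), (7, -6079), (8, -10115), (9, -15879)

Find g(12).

First differences: -964, -1684, -2692, -4036, -5764. Second differences: -720, -1008, -1344, -1728. Third differences: -288, -336, -384. Fourth differences: -48, -48.
Level-4 differences are constant, so g has degree 4.
Fitting a degree-4 polynomial gives g(x) = -2x^4 - 4x³ + 2x² - 3.
Then g(12) = -48099.

-48099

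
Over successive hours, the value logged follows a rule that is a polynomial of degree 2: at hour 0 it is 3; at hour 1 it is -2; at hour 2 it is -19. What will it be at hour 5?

Write the value at k as f(k).
Write f(k) = ak² + bk + c; the 3 given values yield a linear system in the 3 coefficients.
Solving, f(k) = -6k² + k + 3.
Then f(5) = -142.

-142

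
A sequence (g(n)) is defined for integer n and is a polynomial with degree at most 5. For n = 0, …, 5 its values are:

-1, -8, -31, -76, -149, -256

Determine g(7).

First differences: -7, -23, -45, -73, -107. Second differences: -16, -22, -28, -34. Third differences: -6, -6, -6.
Level-3 differences are constant, so g has degree 3.
Fitting a degree-3 polynomial gives g(n) = -n³ - 5n² - n - 1.
Then g(7) = -596.

-596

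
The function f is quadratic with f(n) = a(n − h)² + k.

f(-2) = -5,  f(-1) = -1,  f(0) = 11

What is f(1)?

First differences 4, 12; second difference 8 = 2a, so a = 4.
Expanding, the n-coefficient is −2ah = -8h; matching it to the data gives h = -2, and then k = -5.
So f(n) = 4(n + 2)² − 5.
f(1) = 4·3² − 5 = 31.

31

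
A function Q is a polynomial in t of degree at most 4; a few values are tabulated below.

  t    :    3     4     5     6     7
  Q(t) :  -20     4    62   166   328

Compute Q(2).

-22

First differences: 24, 58, 104, 162. Second differences: 34, 46, 58. Third differences: 12, 12.
Level-3 differences are constant, so Q has degree 3.
Fitting a degree-3 polynomial gives Q(t) = 2t³ - 7t² - t - 8.
Then Q(2) = -22.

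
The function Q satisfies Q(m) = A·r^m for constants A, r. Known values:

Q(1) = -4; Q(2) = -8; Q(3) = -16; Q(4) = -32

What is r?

Consecutive ratio: -8/(-4) = 2, and -16/(-8) = 2, so r = 2.
Then A·2^1 = -4 gives A = -2, and Q(m) = -2·2^m.

2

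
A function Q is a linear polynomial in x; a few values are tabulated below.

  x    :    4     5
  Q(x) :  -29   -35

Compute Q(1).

Write Q(x) = ax + b; the 2 given values yield a linear system in the 2 coefficients.
Solving, Q(x) = -6x - 5.
Then Q(1) = -11.

-11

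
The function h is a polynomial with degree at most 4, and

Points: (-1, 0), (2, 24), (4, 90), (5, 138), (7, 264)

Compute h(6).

Write h(x) = ax^4 + bx³ + cx² + dx + e; the 5 given values yield a linear system in the 5 coefficients.
Solving, the top 2 coefficients vanish, and h(x) = 5x² + 3x - 2.
Then h(6) = 196.

196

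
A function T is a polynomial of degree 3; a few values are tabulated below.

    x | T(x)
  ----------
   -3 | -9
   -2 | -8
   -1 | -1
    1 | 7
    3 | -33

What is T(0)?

6

Write T(x) = ax³ + bx² + cx + d; the 5 given values yield a linear system in the 4 coefficients.
Solving, T(x) = -x³ - 3x² + 5x + 6.
The constant term is T(0) = 6.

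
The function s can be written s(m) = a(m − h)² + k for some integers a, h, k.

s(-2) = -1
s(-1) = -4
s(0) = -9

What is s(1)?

First differences -3, -5; second difference -2 = 2a, so a = -1.
Expanding, the m-coefficient is −2ah = 2h; matching it to the data gives h = -3, and then k = 0.
So s(m) = -1(m + 3)² + 0.
s(1) = -1·4² + 0 = -16.

-16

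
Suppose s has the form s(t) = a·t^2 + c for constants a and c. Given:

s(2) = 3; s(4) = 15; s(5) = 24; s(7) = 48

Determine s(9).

From s(2) = 3 and s(4) = 15: 4a + c = 3 and 16a + c = 15.
Subtracting: 12a = 12, so a = 1; then c = 3 − 1·4 = -1.
So s(t) = 1t² − 1, and s(9) = 80.

80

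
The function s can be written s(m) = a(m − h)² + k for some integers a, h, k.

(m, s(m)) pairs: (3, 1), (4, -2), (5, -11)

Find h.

First differences -3, -9; second difference -6 = 2a, so a = -3.
Expanding, the m-coefficient is −2ah = 6h; matching it to the data gives h = 3, and then k = 1.
So s(m) = -3(m − 3)² + 1.
Hence h = 3.

3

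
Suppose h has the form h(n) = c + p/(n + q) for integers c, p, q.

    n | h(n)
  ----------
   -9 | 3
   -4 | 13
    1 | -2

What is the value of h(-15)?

2

(h(n) − c)(n + q) = p for each data point; the three points give a linear system in c and q, then p follows.
Solving: c = 1, q = 3, p = -12, so h(n) = 1 − 12/(n + 3).
Then h(-15) = 1 − 12/(-12) = 2.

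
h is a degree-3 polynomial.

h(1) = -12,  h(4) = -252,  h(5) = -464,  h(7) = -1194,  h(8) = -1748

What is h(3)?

-118

Write h(m) = am³ + bm² + cm + d; the 5 given values yield a linear system in the 4 coefficients.
Solving, h(m) = -3m³ - 3m² - 2m - 4.
Then h(3) = -118.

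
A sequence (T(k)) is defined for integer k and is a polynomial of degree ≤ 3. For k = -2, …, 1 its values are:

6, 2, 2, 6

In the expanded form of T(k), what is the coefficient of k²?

First differences: -4, 0, 4. Second differences: 4, 4.
Level-2 differences are constant, so T has degree 2.
Fitting a degree-2 polynomial gives T(k) = 2k² + 2k + 2.
The coefficient of k² is 2.

2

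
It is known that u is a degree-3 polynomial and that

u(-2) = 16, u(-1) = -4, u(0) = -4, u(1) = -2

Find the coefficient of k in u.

4

Write u(k) = ak³ + bk² + ck + d; the 4 given values yield a linear system in the 4 coefficients.
Solving, u(k) = -3k³ + k² + 4k - 4.
The coefficient of k is 4.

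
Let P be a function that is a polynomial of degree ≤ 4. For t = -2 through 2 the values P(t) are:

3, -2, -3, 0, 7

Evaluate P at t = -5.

Write P(t) = at^4 + bt³ + ct² + dt + e; the 5 given values yield a linear system in the 5 coefficients.
Solving, the top 2 coefficients vanish, and P(t) = 2t² + t - 3.
Then P(-5) = 42.

42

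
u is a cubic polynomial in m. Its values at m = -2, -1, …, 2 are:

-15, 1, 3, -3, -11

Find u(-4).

Write u(m) = am³ + bm² + cm + d; the 5 given values yield a linear system in the 4 coefficients.
Solving, u(m) = m³ - 4m² - 3m + 3.
Then u(-4) = -113.

-113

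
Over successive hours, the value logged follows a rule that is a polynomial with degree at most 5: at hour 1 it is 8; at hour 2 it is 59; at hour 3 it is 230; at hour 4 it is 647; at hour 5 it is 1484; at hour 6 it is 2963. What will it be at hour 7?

Write the value at t as s(t).
First differences: 51, 171, 417, 837, 1479. Second differences: 120, 246, 420, 642. Third differences: 126, 174, 222. Fourth differences: 48, 48.
Level-4 differences are constant, so s has degree 4.
Fitting a degree-4 polynomial gives s(t) = 2t^4 + t³ + 4t² + 2t - 1.
Then s(7) = 5354.

5354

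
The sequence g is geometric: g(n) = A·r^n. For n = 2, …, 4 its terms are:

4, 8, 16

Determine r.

Consecutive ratio: 8/4 = 2, and 16/8 = 2, so r = 2.
Then A·2^2 = 4 gives A = 1, and g(n) = 1·2^n.

2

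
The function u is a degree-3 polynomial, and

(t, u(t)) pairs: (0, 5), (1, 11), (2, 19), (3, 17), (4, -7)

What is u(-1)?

First differences: 6, 8, -2, -24. Second differences: 2, -10, -22. Third differences: -12, -12.
Level-3 differences are constant, so u has degree 3.
Fitting a degree-3 polynomial gives u(t) = -2t³ + 7t² + t + 5.
Then u(-1) = 13.

13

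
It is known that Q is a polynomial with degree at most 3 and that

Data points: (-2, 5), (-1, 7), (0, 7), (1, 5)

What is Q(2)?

Write Q(t) = at³ + bt² + ct + d; the 4 given values yield a linear system in the 4 coefficients.
Solving, the leading coefficient vanishes, and Q(t) = -t² - t + 7.
Then Q(2) = 1.

1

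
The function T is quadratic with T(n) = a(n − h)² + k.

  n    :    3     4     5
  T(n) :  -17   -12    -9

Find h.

6

First differences 5, 3; second difference -2 = 2a, so a = -1.
Expanding, the n-coefficient is −2ah = 2h; matching it to the data gives h = 6, and then k = -8.
So T(n) = -1(n − 6)² − 8.
Hence h = 6.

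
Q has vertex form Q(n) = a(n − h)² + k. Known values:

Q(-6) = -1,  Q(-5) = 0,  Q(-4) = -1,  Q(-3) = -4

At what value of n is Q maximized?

First differences 1, -1, -3; second difference -2 = 2a, so a = -1.
Expanding, the n-coefficient is −2ah = 2h; matching it to the data gives h = -5, and then k = 0.
So Q(n) = -1(n + 5)² + 0.
Hence h = -5.

-5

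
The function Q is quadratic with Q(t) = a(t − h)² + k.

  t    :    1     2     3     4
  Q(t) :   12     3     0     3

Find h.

3

First differences -9, -3, 3; second difference 6 = 2a, so a = 3.
Expanding, the t-coefficient is −2ah = -6h; matching it to the data gives h = 3, and then k = 0.
So Q(t) = 3(t − 3)² + 0.
Hence h = 3.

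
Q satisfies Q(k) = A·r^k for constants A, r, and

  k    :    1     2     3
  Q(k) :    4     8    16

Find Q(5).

64

Consecutive ratio: 8/4 = 2, and 16/8 = 2, so r = 2.
Then A·2^1 = 4 gives A = 2, and Q(k) = 2·2^k.
Q(5) = 2·2^5 = 64.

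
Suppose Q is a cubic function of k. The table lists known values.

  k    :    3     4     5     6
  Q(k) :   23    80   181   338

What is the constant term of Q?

-4

Write Q(k) = ak³ + bk² + ck + d; the 4 given values yield a linear system in the 4 coefficients.
Solving, Q(k) = 2k³ - 2k² - 3k - 4.
The constant term is Q(0) = -4.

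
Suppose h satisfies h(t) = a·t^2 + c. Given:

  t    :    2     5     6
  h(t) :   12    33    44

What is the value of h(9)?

89

From h(2) = 12 and h(5) = 33: 4a + c = 12 and 25a + c = 33.
Subtracting: 21a = 21, so a = 1; then c = 12 − 1·4 = 8.
So h(t) = 1t² + 8, and h(9) = 89.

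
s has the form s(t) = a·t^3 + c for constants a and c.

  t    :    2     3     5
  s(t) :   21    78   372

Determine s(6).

645

From s(2) = 21 and s(3) = 78: 8a + c = 21 and 27a + c = 78.
Subtracting: 19a = 57, so a = 3; then c = 21 − 3·8 = -3.
So s(t) = 3t³ − 3, and s(6) = 645.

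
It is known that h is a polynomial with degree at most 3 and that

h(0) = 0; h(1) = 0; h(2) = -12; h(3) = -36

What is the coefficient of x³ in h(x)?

0

First differences: 0, -12, -24. Second differences: -12, -12.
Level-2 differences are constant, so h has degree 2.
Fitting a degree-2 polynomial gives h(x) = -6x² + 6x.
The coefficient of x³ is 0.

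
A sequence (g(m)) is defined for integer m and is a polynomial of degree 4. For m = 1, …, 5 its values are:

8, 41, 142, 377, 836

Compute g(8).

Write g(m) = am^4 + bm³ + cm² + dm + e; the 5 given values yield a linear system in the 5 coefficients.
Solving, g(m) = m^4 + m³ + 3m² + 2m + 1.
Then g(8) = 4817.

4817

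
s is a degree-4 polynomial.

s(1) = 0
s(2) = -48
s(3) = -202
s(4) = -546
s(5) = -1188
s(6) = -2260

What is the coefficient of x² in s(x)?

First differences: -48, -154, -344, -642, -1072. Second differences: -106, -190, -298, -430. Third differences: -84, -108, -132. Fourth differences: -24, -24.
Level-4 differences are constant, so s has degree 4.
Fitting a degree-4 polynomial gives s(x) = -x^4 - 4x³ - 4x² + 7x + 2.
The coefficient of x² is -4.

-4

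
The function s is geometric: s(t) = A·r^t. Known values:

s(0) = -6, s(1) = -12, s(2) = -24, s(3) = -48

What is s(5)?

-192

Consecutive ratio: -12/(-6) = 2, and -24/(-12) = 2, so r = 2.
Then A·2^0 = -6 gives A = -6, and s(t) = -6·2^t.
s(5) = -6·2^5 = -192.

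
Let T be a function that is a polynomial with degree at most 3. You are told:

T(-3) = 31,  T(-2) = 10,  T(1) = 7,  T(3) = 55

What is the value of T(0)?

Write T(m) = am³ + bm² + cm + d; the 4 given values yield a linear system in the 4 coefficients.
Solving, the leading coefficient vanishes, and T(m) = 5m² + 4m - 2.
Then T(0) = -2.

-2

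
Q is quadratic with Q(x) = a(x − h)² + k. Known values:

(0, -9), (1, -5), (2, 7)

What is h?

First differences 4, 12; second difference 8 = 2a, so a = 4.
Expanding, the x-coefficient is −2ah = -8h; matching it to the data gives h = 0, and then k = -9.
So Q(x) = 4(x + 0)² − 9.
Hence h = 0.

0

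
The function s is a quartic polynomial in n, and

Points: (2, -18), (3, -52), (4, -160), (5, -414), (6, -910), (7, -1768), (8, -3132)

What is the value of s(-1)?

First differences: -34, -108, -254, -496, -858, -1364. Second differences: -74, -146, -242, -362, -506. Third differences: -72, -96, -120, -144. Fourth differences: -24, -24, -24.
Level-4 differences are constant, so s has degree 4.
Fitting a degree-4 polynomial gives s(n) = -n^4 + 2n³ - 7n - 4.
Then s(-1) = 0.

0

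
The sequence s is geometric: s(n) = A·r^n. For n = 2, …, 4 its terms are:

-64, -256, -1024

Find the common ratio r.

Consecutive ratio: -256/(-64) = 4, and -1024/(-256) = 4, so r = 4.
Then A·4^2 = -64 gives A = -4, and s(n) = -4·4^n.

4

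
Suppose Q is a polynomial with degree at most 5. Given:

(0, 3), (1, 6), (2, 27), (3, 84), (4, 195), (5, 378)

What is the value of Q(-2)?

-21

Write Q(x) = ax^5 + bx^4 + cx³ + dx² + ex + p; the 6 given values yield a linear system in the 6 coefficients.
Solving, the top 2 coefficients vanish, and Q(x) = 3x³ + 3.
Then Q(-2) = -21.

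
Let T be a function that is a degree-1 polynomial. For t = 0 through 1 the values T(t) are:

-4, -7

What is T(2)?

-10

Write T(t) = at + b; the 2 given values yield a linear system in the 2 coefficients.
Solving, T(t) = -3t - 4.
Then T(2) = -10.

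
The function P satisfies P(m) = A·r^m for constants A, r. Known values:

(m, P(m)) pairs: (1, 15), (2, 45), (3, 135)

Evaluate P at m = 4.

405

Consecutive ratio: 45/15 = 3, and 135/45 = 3, so r = 3.
Then A·3^1 = 15 gives A = 5, and P(m) = 5·3^m.
P(4) = 5·3^4 = 405.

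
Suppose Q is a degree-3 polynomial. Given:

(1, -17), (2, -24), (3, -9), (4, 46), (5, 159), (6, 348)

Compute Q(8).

Write Q(k) = ak³ + bk² + ck + d; the 6 given values yield a linear system in the 4 coefficients.
Solving, Q(k) = 3k³ - 7k² - 7k - 6.
Then Q(8) = 1026.

1026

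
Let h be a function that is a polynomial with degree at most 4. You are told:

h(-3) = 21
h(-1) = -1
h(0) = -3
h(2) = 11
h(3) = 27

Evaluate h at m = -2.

7

Write h(m) = am^4 + bm³ + cm² + dm + e; the 5 given values yield a linear system in the 5 coefficients.
Solving, the top 2 coefficients vanish, and h(m) = 3m² + m - 3.
Then h(-2) = 7.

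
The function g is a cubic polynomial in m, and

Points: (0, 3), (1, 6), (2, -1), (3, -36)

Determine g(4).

Write g(m) = am³ + bm² + cm + d; the 4 given values yield a linear system in the 4 coefficients.
Solving, g(m) = -3m³ + 4m² + 2m + 3.
Then g(4) = -117.

-117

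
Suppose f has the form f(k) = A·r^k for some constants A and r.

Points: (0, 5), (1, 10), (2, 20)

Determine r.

Consecutive ratio: 10/5 = 2, and 20/10 = 2, so r = 2.
Then A·2^0 = 5 gives A = 5, and f(k) = 5·2^k.

2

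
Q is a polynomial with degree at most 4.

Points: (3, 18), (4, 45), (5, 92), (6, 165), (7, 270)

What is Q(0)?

-3

Write Q(x) = ax^4 + bx³ + cx² + dx + e; the 5 given values yield a linear system in the 5 coefficients.
Solving, the leading coefficient vanishes, and Q(x) = x³ - 2x² + 4x - 3.
The constant term is Q(0) = -3.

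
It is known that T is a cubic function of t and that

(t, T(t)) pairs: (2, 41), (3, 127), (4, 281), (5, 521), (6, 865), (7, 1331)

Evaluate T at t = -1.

First differences: 86, 154, 240, 344, 466. Second differences: 68, 86, 104, 122. Third differences: 18, 18, 18.
Level-3 differences are constant, so T has degree 3.
Fitting a degree-3 polynomial gives T(t) = 3t³ + 7t² - 6t + 1.
Then T(-1) = 11.

11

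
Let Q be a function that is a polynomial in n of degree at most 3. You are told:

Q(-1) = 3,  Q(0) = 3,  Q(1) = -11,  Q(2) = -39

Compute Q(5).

-207

First differences: 0, -14, -28. Second differences: -14, -14.
Level-2 differences are constant, so Q has degree 2.
Fitting a degree-2 polynomial gives Q(n) = -7n² - 7n + 3.
Then Q(5) = -207.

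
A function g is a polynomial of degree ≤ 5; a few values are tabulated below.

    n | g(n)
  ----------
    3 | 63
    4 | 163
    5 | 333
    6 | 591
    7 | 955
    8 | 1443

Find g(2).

15

First differences: 100, 170, 258, 364, 488. Second differences: 70, 88, 106, 124. Third differences: 18, 18, 18.
Level-3 differences are constant, so g has degree 3.
Fitting a degree-3 polynomial gives g(n) = 3n³ - n² - 4n + 3.
Then g(2) = 15.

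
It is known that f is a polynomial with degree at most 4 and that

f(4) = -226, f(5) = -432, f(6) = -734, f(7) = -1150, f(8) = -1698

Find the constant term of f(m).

-2

First differences: -206, -302, -416, -548. Second differences: -96, -114, -132. Third differences: -18, -18.
Level-3 differences are constant, so f has degree 3.
Fitting a degree-3 polynomial gives f(m) = -3m³ - 3m² + 4m - 2.
The constant term is f(0) = -2.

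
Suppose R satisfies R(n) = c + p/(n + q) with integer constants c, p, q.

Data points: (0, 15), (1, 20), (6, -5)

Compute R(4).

(R(n) − c)(n + q) = p for each data point; the three points give a linear system in c and q, then p follows.
Solving: c = 5, q = -3, p = -30, so R(n) = 5 − 30/(n − 3).
Then R(4) = 5 − 30/1 = -25.

-25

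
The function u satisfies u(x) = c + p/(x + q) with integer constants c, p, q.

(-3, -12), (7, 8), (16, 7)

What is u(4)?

9

(u(x) − c)(x + q) = p for each data point; the three points give a linear system in c and q, then p follows.
Solving: c = 6, q = 2, p = 18, so u(x) = 6 + 18/(x + 2).
Then u(4) = 6 + 18/6 = 9.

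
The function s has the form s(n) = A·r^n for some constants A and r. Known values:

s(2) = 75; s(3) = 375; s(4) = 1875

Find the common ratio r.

5

Consecutive ratio: 375/75 = 5, and 1875/375 = 5, so r = 5.
Then A·5^2 = 75 gives A = 3, and s(n) = 3·5^n.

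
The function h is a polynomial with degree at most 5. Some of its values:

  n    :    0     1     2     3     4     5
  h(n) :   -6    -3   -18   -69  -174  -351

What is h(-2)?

First differences: 3, -15, -51, -105, -177. Second differences: -18, -36, -54, -72. Third differences: -18, -18, -18.
Level-3 differences are constant, so h has degree 3.
Fitting a degree-3 polynomial gives h(n) = -3n³ + 6n - 6.
Then h(-2) = 6.

6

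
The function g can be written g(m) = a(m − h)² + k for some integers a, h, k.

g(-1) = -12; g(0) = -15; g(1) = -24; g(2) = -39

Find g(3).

-60

First differences -3, -9, -15; second difference -6 = 2a, so a = -3.
Expanding, the m-coefficient is −2ah = 6h; matching it to the data gives h = -1, and then k = -12.
So g(m) = -3(m + 1)² − 12.
g(3) = -3·4² − 12 = -60.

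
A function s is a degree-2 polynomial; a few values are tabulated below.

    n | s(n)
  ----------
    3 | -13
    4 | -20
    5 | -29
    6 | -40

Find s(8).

Write s(n) = an² + bn + c; the 4 given values yield a linear system in the 3 coefficients.
Solving, s(n) = -n² - 4.
Then s(8) = -68.

-68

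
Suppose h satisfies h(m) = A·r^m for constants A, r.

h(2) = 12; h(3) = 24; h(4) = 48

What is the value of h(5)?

Consecutive ratio: 24/12 = 2, and 48/24 = 2, so r = 2.
Then A·2^2 = 12 gives A = 3, and h(m) = 3·2^m.
h(5) = 3·2^5 = 96.

96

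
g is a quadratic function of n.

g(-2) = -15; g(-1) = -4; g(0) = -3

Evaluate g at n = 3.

-60

Write g(n) = an² + bn + c; the 3 given values yield a linear system in the 3 coefficients.
Solving, g(n) = -5n² - 4n - 3.
Then g(3) = -60.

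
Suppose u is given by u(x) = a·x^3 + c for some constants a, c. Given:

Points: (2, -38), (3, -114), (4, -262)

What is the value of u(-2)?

From u(2) = -38 and u(3) = -114: 8a + c = -38 and 27a + c = -114.
Subtracting: 19a = -76, so a = -4; then c = -38 − (-4)·8 = -6.
So u(x) = -4x³ − 6, and u(-2) = 26.

26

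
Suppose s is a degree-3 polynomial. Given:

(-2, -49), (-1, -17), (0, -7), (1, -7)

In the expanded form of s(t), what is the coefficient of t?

3

Write s(t) = at³ + bt² + ct + d; the 4 given values yield a linear system in the 4 coefficients.
Solving, s(t) = 2t³ - 5t² + 3t - 7.
The coefficient of t is 3.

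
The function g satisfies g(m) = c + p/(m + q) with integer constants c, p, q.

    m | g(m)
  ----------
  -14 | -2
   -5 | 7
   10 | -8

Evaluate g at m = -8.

(g(m) − c)(m + q) = p for each data point; the three points give a linear system in c and q, then p follows.
Solving: c = -5, q = 2, p = -36, so g(m) = -5 − 36/(m + 2).
Then g(-8) = -5 − 36/(-6) = 1.

1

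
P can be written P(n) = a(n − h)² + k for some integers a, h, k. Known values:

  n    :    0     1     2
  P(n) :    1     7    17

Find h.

First differences 6, 10; second difference 4 = 2a, so a = 2.
Expanding, the n-coefficient is −2ah = -4h; matching it to the data gives h = -1, and then k = -1.
So P(n) = 2(n + 1)² − 1.
Hence h = -1.

-1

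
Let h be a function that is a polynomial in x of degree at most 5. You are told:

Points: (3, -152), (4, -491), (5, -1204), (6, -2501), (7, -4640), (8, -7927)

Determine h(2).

Write h(x) = ax^5 + bx^4 + cx³ + dx² + ex + p; the 6 given values yield a linear system in the 6 coefficients.
Solving, the leading coefficient vanishes, and h(x) = -2x^4 + x³ - 5x² + 9x + 1.
Then h(2) = -25.

-25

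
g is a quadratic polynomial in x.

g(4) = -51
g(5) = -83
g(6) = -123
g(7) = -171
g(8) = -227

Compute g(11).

-443

Write g(x) = ax² + bx + c; the 5 given values yield a linear system in the 3 coefficients.
Solving, g(x) = -4x² + 4x - 3.
Then g(11) = -443.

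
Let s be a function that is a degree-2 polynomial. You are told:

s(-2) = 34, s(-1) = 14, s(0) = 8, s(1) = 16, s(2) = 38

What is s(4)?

First differences: -20, -6, 8, 22. Second differences: 14, 14, 14.
Level-2 differences are constant, so s has degree 2.
Fitting a degree-2 polynomial gives s(m) = 7m² + m + 8.
Then s(4) = 124.

124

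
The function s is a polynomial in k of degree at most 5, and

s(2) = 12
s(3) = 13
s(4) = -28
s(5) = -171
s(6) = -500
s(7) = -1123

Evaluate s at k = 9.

Write s(k) = ak^5 + bk^4 + ck³ + dk² + ek + p; the 6 given values yield a linear system in the 6 coefficients.
Solving, the leading coefficient vanishes, and s(k) = -k^4 + 4k³ - 2k² + 4.
Then s(9) = -3803.

-3803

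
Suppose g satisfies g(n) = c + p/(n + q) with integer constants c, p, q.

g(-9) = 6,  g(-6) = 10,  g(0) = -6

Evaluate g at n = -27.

3

(g(n) − c)(n + q) = p for each data point; the three points give a linear system in c and q, then p follows.
Solving: c = 2, q = 3, p = -24, so g(n) = 2 − 24/(n + 3).
Then g(-27) = 2 − 24/(-24) = 3.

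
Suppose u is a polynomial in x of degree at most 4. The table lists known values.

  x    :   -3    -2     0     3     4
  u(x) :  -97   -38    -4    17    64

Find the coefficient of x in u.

1

Write u(x) = ax^4 + bx³ + cx² + dx + e; the 5 given values yield a linear system in the 5 coefficients.
Solving, the leading coefficient vanishes, and u(x) = 2x³ - 4x² + x - 4.
The coefficient of x is 1.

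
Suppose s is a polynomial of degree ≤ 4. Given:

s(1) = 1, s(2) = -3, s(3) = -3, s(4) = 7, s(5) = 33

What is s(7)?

Write s(t) = at^4 + bt³ + ct² + dt + e; the 5 given values yield a linear system in the 5 coefficients.
Solving, the leading coefficient vanishes, and s(t) = t³ - 4t² + t + 3.
Then s(7) = 157.

157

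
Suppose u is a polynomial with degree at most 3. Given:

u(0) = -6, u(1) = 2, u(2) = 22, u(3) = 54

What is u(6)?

Write u(x) = ax³ + bx² + cx + d; the 4 given values yield a linear system in the 4 coefficients.
Solving, the leading coefficient vanishes, and u(x) = 6x² + 2x - 6.
Then u(6) = 222.

222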